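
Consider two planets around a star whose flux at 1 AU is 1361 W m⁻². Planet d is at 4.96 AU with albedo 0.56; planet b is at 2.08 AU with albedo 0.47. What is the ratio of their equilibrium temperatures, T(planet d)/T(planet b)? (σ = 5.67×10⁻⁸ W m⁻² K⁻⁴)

T₁/T₂ ≈ 0.618

T_eq = [S₀(1−A)/(4σd²)]^(1/4), so T ∝ (1−A)^(1/4) / √d.
T₁ = [1361×0.44/(4×5.67×10⁻⁸×4.96²)]^(1/4) = 101.78 K.
T₂ = [1361×0.53/(4×5.67×10⁻⁸×2.08²)]^(1/4) = 164.66 K.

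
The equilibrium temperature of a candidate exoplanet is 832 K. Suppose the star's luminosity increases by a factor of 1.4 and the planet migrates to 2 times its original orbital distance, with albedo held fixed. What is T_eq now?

T_eq ≈ 640 K

T_eq ∝ L^(1/4) · d^(−1/2).
T′ = 832 × 1.4^(1/4) / 2^(1/2) = 640 K.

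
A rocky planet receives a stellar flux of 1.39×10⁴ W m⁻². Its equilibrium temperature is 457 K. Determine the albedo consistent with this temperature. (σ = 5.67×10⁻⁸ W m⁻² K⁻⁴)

A ≈ 0.29

From T_eq⁴ = S(1−A)/(4σ): 1−A = 4σT_eq⁴/S.
1−A = 4 × 5.67×10⁻⁸ × (457)⁴ / 1.39×10⁴ = 0.712.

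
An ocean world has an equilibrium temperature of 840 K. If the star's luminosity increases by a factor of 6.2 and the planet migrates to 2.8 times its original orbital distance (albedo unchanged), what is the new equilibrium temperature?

T_eq ∝ L^(1/4) · d^(−1/2).
T′ = 840 × 6.2^(1/4) / 2.8^(1/2) = 792 K.

T_eq ≈ 792 K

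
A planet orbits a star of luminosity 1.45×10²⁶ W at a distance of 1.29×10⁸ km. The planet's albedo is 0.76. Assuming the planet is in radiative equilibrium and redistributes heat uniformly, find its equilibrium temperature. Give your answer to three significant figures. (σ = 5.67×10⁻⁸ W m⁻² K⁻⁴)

d = 1.29×10⁸ km = 1.29×10¹¹ m.
Flux: S = L/(4πd²) = 1.45×10²⁶/(4π×(1.29×10¹¹)²) = 693 W m⁻².
Energy balance: absorbed = emitted ⇒ πR²·S(1−A) = 4πR²·σT_eq⁴, so T_eq⁴ = S(1−A)/(4σ).
T_eq = [693 × 0.24 / (4 × 5.67×10⁻⁸)]^(1/4) = (7.34×10⁸)^(1/4) = 165 K.

T_eq ≈ 165 K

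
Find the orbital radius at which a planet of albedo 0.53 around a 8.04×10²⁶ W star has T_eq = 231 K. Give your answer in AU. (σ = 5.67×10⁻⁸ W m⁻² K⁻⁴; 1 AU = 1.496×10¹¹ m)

d ≈ 1.44 AU

From T_eq⁴ = L(1−A)/(16πσd²): d = √[L(1−A)/(16πσT_eq⁴)].
d = √[8.04×10²⁶ × 0.47 / (16π × 5.67×10⁻⁸ × (231)⁴)] = 2.16×10¹¹ m = 1.44 AU.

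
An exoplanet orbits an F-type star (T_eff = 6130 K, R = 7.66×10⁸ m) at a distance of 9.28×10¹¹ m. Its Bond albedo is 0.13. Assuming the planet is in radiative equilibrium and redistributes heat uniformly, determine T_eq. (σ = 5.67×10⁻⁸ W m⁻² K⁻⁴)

L = 4πR_⋆²σT_⋆⁴ = 4π(7.66×10⁸)² × 5.67×10⁻⁸ × (6130)⁴ = 5.90×10²⁶ W.
S = L/(4πd²) = 54.5 W m⁻².
Energy balance: absorbed = emitted ⇒ πR²·S(1−A) = 4πR²·σT_eq⁴, so T_eq⁴ = S(1−A)/(4σ).
T_eq = [54.5 × 0.87 / (4 × 5.67×10⁻⁸)]^(1/4) = (2.09×10⁸)^(1/4) = 120 K.

T_eq ≈ 120 K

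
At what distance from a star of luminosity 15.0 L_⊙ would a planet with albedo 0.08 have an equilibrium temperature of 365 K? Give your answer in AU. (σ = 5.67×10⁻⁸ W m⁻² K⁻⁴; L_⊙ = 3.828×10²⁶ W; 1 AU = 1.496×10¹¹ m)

L = 15.0 × 3.828×10²⁶ = 5.74×10²⁷ W.
From T_eq⁴ = L(1−A)/(16πσd²): d = √[L(1−A)/(16πσT_eq⁴)].
d = √[5.74×10²⁷ × 0.92 / (16π × 5.67×10⁻⁸ × (365)⁴)] = 3.23×10¹¹ m = 2.16 AU.

d ≈ 2.16 AU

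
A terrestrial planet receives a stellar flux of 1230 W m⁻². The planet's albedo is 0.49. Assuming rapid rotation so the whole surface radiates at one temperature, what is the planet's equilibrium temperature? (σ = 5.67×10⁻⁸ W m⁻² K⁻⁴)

T_eq ≈ 229 K

Energy balance: absorbed = emitted ⇒ πR²·S(1−A) = 4πR²·σT_eq⁴, so T_eq⁴ = S(1−A)/(4σ).
T_eq = [1230 × 0.51 / (4 × 5.67×10⁻⁸)]^(1/4) = (2.77×10⁹)^(1/4) = 229 K.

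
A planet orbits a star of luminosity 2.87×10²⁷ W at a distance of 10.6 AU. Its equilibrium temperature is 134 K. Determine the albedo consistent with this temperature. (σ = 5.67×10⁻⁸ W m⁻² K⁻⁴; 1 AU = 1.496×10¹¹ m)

A ≈ 0.19

d = 10.6 AU = 1.59×10¹² m.
Flux: S = L/(4πd²) = 2.87×10²⁷/(4π×(1.59×10¹²)²) = 90.8 W m⁻².
From T_eq⁴ = S(1−A)/(4σ): 1−A = 4σT_eq⁴/S.
1−A = 4 × 5.67×10⁻⁸ × (134)⁴ / 90.8 = 0.805.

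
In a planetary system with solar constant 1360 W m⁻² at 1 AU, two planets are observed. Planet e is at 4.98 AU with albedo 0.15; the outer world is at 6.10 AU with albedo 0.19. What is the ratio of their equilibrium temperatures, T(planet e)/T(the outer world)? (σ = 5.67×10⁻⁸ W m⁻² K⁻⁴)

T_eq = [S₀(1−A)/(4σd²)]^(1/4), so T ∝ (1−A)^(1/4) / √d.
T₁ = [1360×0.85/(4×5.67×10⁻⁸×4.98²)]^(1/4) = 119.73 K.
T₂ = [1360×0.81/(4×5.67×10⁻⁸×6.10²)]^(1/4) = 106.89 K.

T₁/T₂ ≈ 1.120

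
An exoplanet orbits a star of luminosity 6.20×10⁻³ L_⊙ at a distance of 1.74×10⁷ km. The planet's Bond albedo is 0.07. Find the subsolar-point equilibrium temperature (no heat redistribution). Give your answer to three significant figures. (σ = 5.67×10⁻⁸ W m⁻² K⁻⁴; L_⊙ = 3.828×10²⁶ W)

d = 1.74×10⁷ km = 1.74×10¹⁰ m.
L = 6.20×10⁻³ × 3.828×10²⁶ = 2.37×10²⁴ W.
Flux: S = L/(4πd²) = 2.37×10²⁴/(4π×(1.74×10¹⁰)²) = 624 W m⁻².
At the subsolar point the surface absorbs S(1−A) and emits σT⁴ per unit area — no factor of 4, since only the local patch is in balance.
T = [624 × 0.93 / 5.67×10⁻⁸]^(1/4) = (1.02×10¹⁰)^(1/4) = 318 K.

T_ss ≈ 318 K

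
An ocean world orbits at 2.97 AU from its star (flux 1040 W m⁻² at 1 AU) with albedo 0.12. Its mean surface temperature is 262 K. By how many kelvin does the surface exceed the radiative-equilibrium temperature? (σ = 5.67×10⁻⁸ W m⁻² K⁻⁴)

S = 1040/2.97² = 117.9 W m⁻².
T_eq = [S(1−A)/(4σ)]^(1/4) = [117.9×0.88/(4×5.67×10⁻⁸)]^(1/4) = 146.2 K.
ΔT = T_surf − T_eq = 262 − 146.2.

ΔT ≈ 115.8 K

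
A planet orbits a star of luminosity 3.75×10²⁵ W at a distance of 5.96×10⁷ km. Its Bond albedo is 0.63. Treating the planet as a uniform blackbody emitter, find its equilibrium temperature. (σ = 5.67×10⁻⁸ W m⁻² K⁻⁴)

T_eq ≈ 192 K

d = 5.96×10⁷ km = 5.96×10¹⁰ m.
Flux: S = L/(4πd²) = 3.75×10²⁵/(4π×(5.96×10¹⁰)²) = 840 W m⁻².
Energy balance: absorbed = emitted ⇒ πR²·S(1−A) = 4πR²·σT_eq⁴, so T_eq⁴ = S(1−A)/(4σ).
T_eq = [840 × 0.37 / (4 × 5.67×10⁻⁸)]^(1/4) = (1.37×10⁹)^(1/4) = 192 K.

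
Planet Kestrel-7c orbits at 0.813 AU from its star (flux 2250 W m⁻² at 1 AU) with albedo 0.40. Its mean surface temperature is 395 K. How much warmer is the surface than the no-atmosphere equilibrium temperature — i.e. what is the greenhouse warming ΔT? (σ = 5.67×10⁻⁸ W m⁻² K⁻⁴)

S = 2250/0.813² = 3404 W m⁻².
T_eq = [S(1−A)/(4σ)]^(1/4) = [3404×0.60/(4×5.67×10⁻⁸)]^(1/4) = 308.1 K.
ΔT = T_surf − T_eq = 395 − 308.1.

ΔT ≈ 86.9 K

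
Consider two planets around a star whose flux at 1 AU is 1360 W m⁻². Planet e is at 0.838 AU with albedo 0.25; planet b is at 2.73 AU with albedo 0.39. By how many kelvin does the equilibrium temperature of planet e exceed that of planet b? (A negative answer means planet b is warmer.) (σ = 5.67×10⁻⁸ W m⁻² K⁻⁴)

ΔT ≈ 134.0 K

T_eq = [S₀(1−A)/(4σd²)]^(1/4), so T ∝ (1−A)^(1/4) / √d.
T₁ = [1360×0.75/(4×5.67×10⁻⁸×0.838²)]^(1/4) = 282.89 K.
T₂ = [1360×0.61/(4×5.67×10⁻⁸×2.73²)]^(1/4) = 148.84 K.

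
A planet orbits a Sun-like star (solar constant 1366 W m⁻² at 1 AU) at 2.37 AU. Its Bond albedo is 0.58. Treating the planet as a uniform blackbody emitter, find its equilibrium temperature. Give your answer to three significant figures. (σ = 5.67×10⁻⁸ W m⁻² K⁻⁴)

Flux at 2.37 AU: S = 1366/2.37² = 243 W m⁻².
Energy balance: absorbed = emitted ⇒ πR²·S(1−A) = 4πR²·σT_eq⁴, so T_eq⁴ = S(1−A)/(4σ).
T_eq = [243 × 0.42 / (4 × 5.67×10⁻⁸)]^(1/4) = (4.50×10⁸)^(1/4) = 146 K.

T_eq ≈ 146 K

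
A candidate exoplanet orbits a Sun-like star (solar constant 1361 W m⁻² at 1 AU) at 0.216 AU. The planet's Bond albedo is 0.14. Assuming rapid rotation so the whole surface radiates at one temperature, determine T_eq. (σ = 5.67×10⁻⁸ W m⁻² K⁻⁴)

Flux at 0.216 AU: S = 1361/0.216² = 2.92×10⁴ W m⁻².
Energy balance: absorbed = emitted ⇒ πR²·S(1−A) = 4πR²·σT_eq⁴, so T_eq⁴ = S(1−A)/(4σ).
T_eq = [2.92×10⁴ × 0.86 / (4 × 5.67×10⁻⁸)]^(1/4) = (1.11×10¹¹)^(1/4) = 577 K.

T_eq ≈ 577 K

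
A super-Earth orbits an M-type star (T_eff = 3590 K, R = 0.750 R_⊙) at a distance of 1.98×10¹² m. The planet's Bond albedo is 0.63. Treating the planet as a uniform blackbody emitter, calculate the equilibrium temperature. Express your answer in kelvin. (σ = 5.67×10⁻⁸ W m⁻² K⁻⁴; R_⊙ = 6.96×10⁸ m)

R_⋆ = 0.750 × 6.96×10⁸ = 5.22×10⁸ m.
L = 4πR_⋆²σT_⋆⁴ = 4π(5.22×10⁸)² × 5.67×10⁻⁸ × (3590)⁴ = 3.22×10²⁵ W.
S = L/(4πd²) = 0.655 W m⁻².
Energy balance: absorbed = emitted ⇒ πR²·S(1−A) = 4πR²·σT_eq⁴, so T_eq⁴ = S(1−A)/(4σ).
T_eq = [0.655 × 0.37 / (4 × 5.67×10⁻⁸)]^(1/4) = (1.07×10⁶)^(1/4) = 32.1 K.

T_eq ≈ 32.1 K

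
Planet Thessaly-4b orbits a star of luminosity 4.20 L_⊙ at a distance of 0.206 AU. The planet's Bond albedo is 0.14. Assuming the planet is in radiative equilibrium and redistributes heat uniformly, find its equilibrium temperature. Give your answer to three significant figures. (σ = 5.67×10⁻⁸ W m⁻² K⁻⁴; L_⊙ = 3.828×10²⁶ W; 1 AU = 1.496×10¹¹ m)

T_eq ≈ 845 K

d = 0.206 AU = 3.08×10¹⁰ m.
L = 4.20 × 3.828×10²⁶ = 1.61×10²⁷ W.
Flux: S = L/(4πd²) = 1.61×10²⁷/(4π×(3.08×10¹⁰)²) = 1.35×10⁵ W m⁻².
Energy balance: absorbed = emitted ⇒ πR²·S(1−A) = 4πR²·σT_eq⁴, so T_eq⁴ = S(1−A)/(4σ).
T_eq = [1.35×10⁵ × 0.86 / (4 × 5.67×10⁻⁸)]^(1/4) = (5.11×10¹¹)^(1/4) = 845 K.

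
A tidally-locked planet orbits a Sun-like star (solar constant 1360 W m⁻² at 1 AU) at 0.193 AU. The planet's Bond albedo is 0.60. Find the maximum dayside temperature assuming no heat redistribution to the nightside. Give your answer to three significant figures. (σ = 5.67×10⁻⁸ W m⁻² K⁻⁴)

Flux at 0.193 AU: S = 1360/0.193² = 3.65×10⁴ W m⁻².
With no redistribution each surface element balances locally: S(1−A) = σT⁴.
T = [3.65×10⁴ × 0.40 / 5.67×10⁻⁸]^(1/4) = (2.58×10¹¹)^(1/4) = 712 K.

T_ss ≈ 712 K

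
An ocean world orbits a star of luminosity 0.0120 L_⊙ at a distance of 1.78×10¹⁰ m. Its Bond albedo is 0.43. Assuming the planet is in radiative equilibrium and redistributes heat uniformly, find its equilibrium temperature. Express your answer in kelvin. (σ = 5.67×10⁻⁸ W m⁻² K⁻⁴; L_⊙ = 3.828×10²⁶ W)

L = 0.0120 × 3.828×10²⁶ = 4.59×10²⁴ W.
Flux: S = L/(4πd²) = 4.59×10²⁴/(4π×(1.78×10¹⁰)²) = 1150 W m⁻².
Energy balance: absorbed = emitted ⇒ πR²·S(1−A) = 4πR²·σT_eq⁴, so T_eq⁴ = S(1−A)/(4σ).
T_eq = [1150 × 0.57 / (4 × 5.67×10⁻⁸)]^(1/4) = (2.90×10⁹)^(1/4) = 232 K.

T_eq ≈ 232 K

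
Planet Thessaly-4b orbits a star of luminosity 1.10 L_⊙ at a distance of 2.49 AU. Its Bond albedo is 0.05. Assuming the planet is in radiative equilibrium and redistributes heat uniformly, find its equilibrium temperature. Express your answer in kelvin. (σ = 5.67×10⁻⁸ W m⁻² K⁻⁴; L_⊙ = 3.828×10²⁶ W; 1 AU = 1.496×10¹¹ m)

d = 2.49 AU = 3.73×10¹¹ m.
L = 1.10 × 3.828×10²⁶ = 4.21×10²⁶ W.
Flux: S = L/(4πd²) = 4.21×10²⁶/(4π×(3.73×10¹¹)²) = 241 W m⁻².
Energy balance: absorbed = emitted ⇒ πR²·S(1−A) = 4πR²·σT_eq⁴, so T_eq⁴ = S(1−A)/(4σ).
T_eq = [241 × 0.95 / (4 × 5.67×10⁻⁸)]^(1/4) = (1.01×10⁹)^(1/4) = 178 K.

T_eq ≈ 178 K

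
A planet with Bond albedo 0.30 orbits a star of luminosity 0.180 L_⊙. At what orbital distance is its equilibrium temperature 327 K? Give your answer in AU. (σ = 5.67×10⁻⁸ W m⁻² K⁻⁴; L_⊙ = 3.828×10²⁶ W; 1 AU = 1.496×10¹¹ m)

L = 0.180 × 3.828×10²⁶ = 6.89×10²⁵ W.
From T_eq⁴ = L(1−A)/(16πσd²): d = √[L(1−A)/(16πσT_eq⁴)].
d = √[6.89×10²⁵ × 0.70 / (16π × 5.67×10⁻⁸ × (327)⁴)] = 3.85×10¹⁰ m = 0.257 AU.

d ≈ 0.257 AU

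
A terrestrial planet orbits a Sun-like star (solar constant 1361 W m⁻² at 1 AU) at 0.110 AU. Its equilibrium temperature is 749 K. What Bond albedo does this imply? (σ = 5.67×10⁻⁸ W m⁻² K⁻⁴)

A ≈ 0.37

Flux at 0.110 AU: S = 1361/0.110² = 1.12×10⁵ W m⁻².
From T_eq⁴ = S(1−A)/(4σ): 1−A = 4σT_eq⁴/S.
1−A = 4 × 5.67×10⁻⁸ × (749)⁴ / 1.12×10⁵ = 0.635.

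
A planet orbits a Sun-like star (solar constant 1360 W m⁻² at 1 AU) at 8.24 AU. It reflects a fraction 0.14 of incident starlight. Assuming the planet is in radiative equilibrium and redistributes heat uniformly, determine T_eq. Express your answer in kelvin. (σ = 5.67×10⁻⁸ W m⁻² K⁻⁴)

Flux at 8.24 AU: S = 1360/8.24² = 20.0 W m⁻².
Energy balance: absorbed = emitted ⇒ πR²·S(1−A) = 4πR²·σT_eq⁴, so T_eq⁴ = S(1−A)/(4σ).
T_eq = [20.0 × 0.86 / (4 × 5.67×10⁻⁸)]^(1/4) = (7.60×10⁷)^(1/4) = 93.4 K.

T_eq ≈ 93.4 K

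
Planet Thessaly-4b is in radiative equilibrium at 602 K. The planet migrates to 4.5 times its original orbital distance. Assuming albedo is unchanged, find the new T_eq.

T_eq ∝ L^(1/4) · d^(−1/2).
T′ = 602 / 4.5^(1/2) = 284 K.

T_eq ≈ 284 K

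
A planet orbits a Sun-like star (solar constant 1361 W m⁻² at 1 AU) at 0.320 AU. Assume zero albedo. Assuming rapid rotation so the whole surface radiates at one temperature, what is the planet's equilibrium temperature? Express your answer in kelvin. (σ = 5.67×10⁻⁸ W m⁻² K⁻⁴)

T_eq ≈ 492 K

Flux at 0.320 AU: S = 1361/0.320² = 1.33×10⁴ W m⁻².
Energy balance: absorbed = emitted ⇒ πR²·S(1−A) = 4πR²·σT_eq⁴, so T_eq⁴ = S(1−A)/(4σ).
T_eq = [1.33×10⁴ × 1.00 / (4 × 5.67×10⁻⁸)]^(1/4) = (5.86×10¹⁰)^(1/4) = 492 K.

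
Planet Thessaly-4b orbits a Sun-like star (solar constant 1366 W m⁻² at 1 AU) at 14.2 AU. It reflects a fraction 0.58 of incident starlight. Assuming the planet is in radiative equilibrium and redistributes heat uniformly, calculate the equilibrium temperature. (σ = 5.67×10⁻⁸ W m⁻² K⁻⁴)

T_eq ≈ 59.5 K

Flux at 14.2 AU: S = 1366/14.2² = 6.77 W m⁻².
Energy balance: absorbed = emitted ⇒ πR²·S(1−A) = 4πR²·σT_eq⁴, so T_eq⁴ = S(1−A)/(4σ).
T_eq = [6.77 × 0.42 / (4 × 5.67×10⁻⁸)]^(1/4) = (1.25×10⁷)^(1/4) = 59.5 K.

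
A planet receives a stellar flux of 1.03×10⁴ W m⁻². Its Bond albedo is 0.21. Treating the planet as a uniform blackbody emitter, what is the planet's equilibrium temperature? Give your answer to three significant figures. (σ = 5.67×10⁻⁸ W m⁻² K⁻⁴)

T_eq ≈ 435 K

Energy balance: absorbed = emitted ⇒ πR²·S(1−A) = 4πR²·σT_eq⁴, so T_eq⁴ = S(1−A)/(4σ).
T_eq = [1.03×10⁴ × 0.79 / (4 × 5.67×10⁻⁸)]^(1/4) = (3.59×10¹⁰)^(1/4) = 435 K.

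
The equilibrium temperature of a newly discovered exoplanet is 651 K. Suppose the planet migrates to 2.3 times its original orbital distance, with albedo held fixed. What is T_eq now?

T_eq ∝ L^(1/4) · d^(−1/2).
T′ = 651 / 2.3^(1/2) = 429 K.

T_eq ≈ 429 K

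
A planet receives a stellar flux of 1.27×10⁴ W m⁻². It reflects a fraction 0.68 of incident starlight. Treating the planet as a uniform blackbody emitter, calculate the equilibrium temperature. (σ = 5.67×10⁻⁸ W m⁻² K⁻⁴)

Energy balance: absorbed = emitted ⇒ πR²·S(1−A) = 4πR²·σT_eq⁴, so T_eq⁴ = S(1−A)/(4σ).
T_eq = [1.27×10⁴ × 0.32 / (4 × 5.67×10⁻⁸)]^(1/4) = (1.79×10¹⁰)^(1/4) = 366 K.

T_eq ≈ 366 K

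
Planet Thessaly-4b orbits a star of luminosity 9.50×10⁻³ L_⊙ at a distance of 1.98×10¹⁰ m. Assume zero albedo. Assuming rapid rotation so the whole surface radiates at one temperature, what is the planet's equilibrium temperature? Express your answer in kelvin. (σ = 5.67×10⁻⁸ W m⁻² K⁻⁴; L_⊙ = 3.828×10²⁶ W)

L = 9.50×10⁻³ × 3.828×10²⁶ = 3.64×10²⁴ W.
Flux: S = L/(4πd²) = 3.64×10²⁴/(4π×(1.98×10¹⁰)²) = 738 W m⁻².
Energy balance: absorbed = emitted ⇒ πR²·S(1−A) = 4πR²·σT_eq⁴, so T_eq⁴ = S(1−A)/(4σ).
T_eq = [738 × 1.00 / (4 × 5.67×10⁻⁸)]^(1/4) = (3.25×10⁹)^(1/4) = 239 K.

T_eq ≈ 239 K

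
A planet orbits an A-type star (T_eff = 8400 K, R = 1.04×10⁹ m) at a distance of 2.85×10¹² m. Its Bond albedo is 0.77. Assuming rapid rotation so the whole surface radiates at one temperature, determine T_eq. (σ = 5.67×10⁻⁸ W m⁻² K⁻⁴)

L = 4πR_⋆²σT_⋆⁴ = 4π(1.04×10⁹)² × 5.67×10⁻⁸ × (8400)⁴ = 3.84×10²⁷ W.
S = L/(4πd²) = 37.6 W m⁻².
Energy balance: absorbed = emitted ⇒ πR²·S(1−A) = 4πR²·σT_eq⁴, so T_eq⁴ = S(1−A)/(4σ).
T_eq = [37.6 × 0.23 / (4 × 5.67×10⁻⁸)]^(1/4) = (3.81×10⁷)^(1/4) = 78.6 K.

T_eq ≈ 78.6 K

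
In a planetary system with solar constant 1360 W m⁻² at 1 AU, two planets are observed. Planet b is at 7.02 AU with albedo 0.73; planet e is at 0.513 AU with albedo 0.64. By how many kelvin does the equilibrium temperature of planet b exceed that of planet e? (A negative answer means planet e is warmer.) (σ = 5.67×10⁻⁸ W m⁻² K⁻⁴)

ΔT ≈ -225.2 K

T_eq = [S₀(1−A)/(4σd²)]^(1/4), so T ∝ (1−A)^(1/4) / √d.
T₁ = [1360×0.27/(4×5.67×10⁻⁸×7.02²)]^(1/4) = 75.71 K.
T₂ = [1360×0.36/(4×5.67×10⁻⁸×0.513²)]^(1/4) = 300.95 K.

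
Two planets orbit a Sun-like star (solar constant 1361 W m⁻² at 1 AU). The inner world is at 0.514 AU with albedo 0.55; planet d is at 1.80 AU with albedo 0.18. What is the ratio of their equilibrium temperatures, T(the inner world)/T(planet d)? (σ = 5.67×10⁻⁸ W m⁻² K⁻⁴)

T₁/T₂ ≈ 1.611

T_eq = [S₀(1−A)/(4σd²)]^(1/4), so T ∝ (1−A)^(1/4) / √d.
T₁ = [1361×0.45/(4×5.67×10⁻⁸×0.514²)]^(1/4) = 317.96 K.
T₂ = [1361×0.82/(4×5.67×10⁻⁸×1.80²)]^(1/4) = 197.41 K.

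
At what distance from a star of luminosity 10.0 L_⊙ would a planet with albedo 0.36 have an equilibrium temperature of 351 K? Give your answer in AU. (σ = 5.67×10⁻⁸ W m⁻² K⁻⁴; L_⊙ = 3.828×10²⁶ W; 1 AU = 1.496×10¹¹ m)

d ≈ 1.59 AU

L = 10.0 × 3.828×10²⁶ = 3.83×10²⁷ W.
From T_eq⁴ = L(1−A)/(16πσd²): d = √[L(1−A)/(16πσT_eq⁴)].
d = √[3.83×10²⁷ × 0.64 / (16π × 5.67×10⁻⁸ × (351)⁴)] = 2.38×10¹¹ m = 1.59 AU.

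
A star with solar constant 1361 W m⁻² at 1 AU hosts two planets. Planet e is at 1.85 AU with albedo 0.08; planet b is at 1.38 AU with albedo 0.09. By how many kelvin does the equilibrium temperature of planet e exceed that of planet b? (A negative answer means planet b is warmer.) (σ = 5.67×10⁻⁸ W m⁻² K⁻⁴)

ΔT ≈ -31.0 K

T_eq = [S₀(1−A)/(4σd²)]^(1/4), so T ∝ (1−A)^(1/4) / √d.
T₁ = [1361×0.92/(4×5.67×10⁻⁸×1.85²)]^(1/4) = 200.41 K.
T₂ = [1361×0.91/(4×5.67×10⁻⁸×1.38²)]^(1/4) = 231.41 K.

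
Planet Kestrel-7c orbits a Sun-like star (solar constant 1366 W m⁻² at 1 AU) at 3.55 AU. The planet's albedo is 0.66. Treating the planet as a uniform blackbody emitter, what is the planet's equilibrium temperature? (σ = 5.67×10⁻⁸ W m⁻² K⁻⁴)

T_eq ≈ 113 K

Flux at 3.55 AU: S = 1366/3.55² = 108 W m⁻².
Energy balance: absorbed = emitted ⇒ πR²·S(1−A) = 4πR²·σT_eq⁴, so T_eq⁴ = S(1−A)/(4σ).
T_eq = [108 × 0.34 / (4 × 5.67×10⁻⁸)]^(1/4) = (1.62×10⁸)^(1/4) = 113 K.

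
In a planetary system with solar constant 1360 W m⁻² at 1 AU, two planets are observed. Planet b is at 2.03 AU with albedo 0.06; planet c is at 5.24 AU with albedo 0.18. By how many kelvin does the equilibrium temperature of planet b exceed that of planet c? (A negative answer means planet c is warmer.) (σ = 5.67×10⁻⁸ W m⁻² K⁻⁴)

ΔT ≈ 76.6 K

T_eq = [S₀(1−A)/(4σd²)]^(1/4), so T ∝ (1−A)^(1/4) / √d.
T₁ = [1360×0.94/(4×5.67×10⁻⁸×2.03²)]^(1/4) = 192.31 K.
T₂ = [1360×0.82/(4×5.67×10⁻⁸×5.24²)]^(1/4) = 115.68 K.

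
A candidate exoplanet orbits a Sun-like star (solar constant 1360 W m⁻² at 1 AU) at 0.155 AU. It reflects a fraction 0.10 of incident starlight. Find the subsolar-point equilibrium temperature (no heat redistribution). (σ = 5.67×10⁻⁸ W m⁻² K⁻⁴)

Flux at 0.155 AU: S = 1360/0.155² = 5.66×10⁴ W m⁻².
At the subsolar point the surface absorbs S(1−A) and emits σT⁴ per unit area — no factor of 4, since only the local patch is in balance.
T = [5.66×10⁴ × 0.90 / 5.67×10⁻⁸]^(1/4) = (8.99×10¹¹)^(1/4) = 974 K.

T_ss ≈ 974 K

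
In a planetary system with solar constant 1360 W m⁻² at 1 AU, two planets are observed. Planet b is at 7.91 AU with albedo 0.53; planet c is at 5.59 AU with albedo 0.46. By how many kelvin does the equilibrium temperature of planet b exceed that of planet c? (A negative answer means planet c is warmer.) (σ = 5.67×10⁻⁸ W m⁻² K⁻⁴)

T_eq = [S₀(1−A)/(4σd²)]^(1/4), so T ∝ (1−A)^(1/4) / √d.
T₁ = [1360×0.47/(4×5.67×10⁻⁸×7.91²)]^(1/4) = 81.92 K.
T₂ = [1360×0.54/(4×5.67×10⁻⁸×5.59²)]^(1/4) = 100.89 K.

ΔT ≈ -19.0 K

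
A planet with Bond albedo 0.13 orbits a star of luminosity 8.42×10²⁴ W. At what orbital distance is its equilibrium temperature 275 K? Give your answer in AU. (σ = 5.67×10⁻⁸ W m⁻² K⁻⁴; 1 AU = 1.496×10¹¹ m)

From T_eq⁴ = L(1−A)/(16πσd²): d = √[L(1−A)/(16πσT_eq⁴)].
d = √[8.42×10²⁴ × 0.87 / (16π × 5.67×10⁻⁸ × (275)⁴)] = 2.12×10¹⁰ m = 0.142 AU.

d ≈ 0.142 AU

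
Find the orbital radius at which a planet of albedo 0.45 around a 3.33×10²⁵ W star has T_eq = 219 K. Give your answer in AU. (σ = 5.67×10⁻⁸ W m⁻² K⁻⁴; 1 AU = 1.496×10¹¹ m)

From T_eq⁴ = L(1−A)/(16πσd²): d = √[L(1−A)/(16πσT_eq⁴)].
d = √[3.33×10²⁵ × 0.55 / (16π × 5.67×10⁻⁸ × (219)⁴)] = 5.29×10¹⁰ m = 0.353 AU.

d ≈ 0.353 AU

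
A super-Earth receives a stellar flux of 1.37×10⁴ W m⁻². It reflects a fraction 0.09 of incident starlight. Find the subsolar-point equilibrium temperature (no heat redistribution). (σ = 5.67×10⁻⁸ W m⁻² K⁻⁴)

T_ss ≈ 685 K

At the subsolar point the surface absorbs S(1−A) and emits σT⁴ per unit area — no factor of 4, since only the local patch is in balance.
T = [1.37×10⁴ × 0.91 / 5.67×10⁻⁸]^(1/4) = (2.20×10¹¹)^(1/4) = 685 K.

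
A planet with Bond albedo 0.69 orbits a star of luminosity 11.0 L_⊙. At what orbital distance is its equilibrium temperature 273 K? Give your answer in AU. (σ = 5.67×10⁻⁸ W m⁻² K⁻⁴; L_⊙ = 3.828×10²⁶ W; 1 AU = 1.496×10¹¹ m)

d ≈ 1.92 AU

L = 11.0 × 3.828×10²⁶ = 4.21×10²⁷ W.
From T_eq⁴ = L(1−A)/(16πσd²): d = √[L(1−A)/(16πσT_eq⁴)].
d = √[4.21×10²⁷ × 0.31 / (16π × 5.67×10⁻⁸ × (273)⁴)] = 2.87×10¹¹ m = 1.92 AU.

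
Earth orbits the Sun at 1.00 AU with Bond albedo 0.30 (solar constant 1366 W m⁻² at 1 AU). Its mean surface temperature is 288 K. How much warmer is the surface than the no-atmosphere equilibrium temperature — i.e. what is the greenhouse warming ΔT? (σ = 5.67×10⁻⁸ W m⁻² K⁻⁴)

S = 1366/1.00² = 1366 W m⁻².
T_eq = [S(1−A)/(4σ)]^(1/4) = [1366×0.70/(4×5.67×10⁻⁸)]^(1/4) = 254.8 K.
ΔT = T_surf − T_eq = 288 − 254.8.

ΔT ≈ 33.2 K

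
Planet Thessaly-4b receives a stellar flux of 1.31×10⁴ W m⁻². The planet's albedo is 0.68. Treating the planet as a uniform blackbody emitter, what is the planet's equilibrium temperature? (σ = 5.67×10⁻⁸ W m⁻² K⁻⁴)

T_eq ≈ 369 K

Energy balance: absorbed = emitted ⇒ πR²·S(1−A) = 4πR²·σT_eq⁴, so T_eq⁴ = S(1−A)/(4σ).
T_eq = [1.31×10⁴ × 0.32 / (4 × 5.67×10⁻⁸)]^(1/4) = (1.85×10¹⁰)^(1/4) = 369 K.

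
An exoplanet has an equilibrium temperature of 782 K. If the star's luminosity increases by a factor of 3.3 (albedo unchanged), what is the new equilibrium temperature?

T_eq ∝ L^(1/4) · d^(−1/2).
T′ = 782 × 3.3^(1/4) = 1050 K.

T_eq ≈ 1050 K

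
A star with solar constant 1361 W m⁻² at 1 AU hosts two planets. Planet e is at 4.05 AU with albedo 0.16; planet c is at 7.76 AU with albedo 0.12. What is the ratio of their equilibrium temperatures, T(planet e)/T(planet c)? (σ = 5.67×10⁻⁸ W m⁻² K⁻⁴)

T_eq = [S₀(1−A)/(4σd²)]^(1/4), so T ∝ (1−A)^(1/4) / √d.
T₁ = [1361×0.84/(4×5.67×10⁻⁸×4.05²)]^(1/4) = 132.40 K.
T₂ = [1361×0.88/(4×5.67×10⁻⁸×7.76²)]^(1/4) = 96.77 K.

T₁/T₂ ≈ 1.368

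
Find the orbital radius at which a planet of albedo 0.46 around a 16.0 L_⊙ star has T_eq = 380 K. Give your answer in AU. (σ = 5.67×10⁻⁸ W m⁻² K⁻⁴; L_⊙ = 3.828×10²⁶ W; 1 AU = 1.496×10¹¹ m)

d ≈ 1.58 AU

L = 16.0 × 3.828×10²⁶ = 6.12×10²⁷ W.
From T_eq⁴ = L(1−A)/(16πσd²): d = √[L(1−A)/(16πσT_eq⁴)].
d = √[6.12×10²⁷ × 0.54 / (16π × 5.67×10⁻⁸ × (380)⁴)] = 2.36×10¹¹ m = 1.58 AU.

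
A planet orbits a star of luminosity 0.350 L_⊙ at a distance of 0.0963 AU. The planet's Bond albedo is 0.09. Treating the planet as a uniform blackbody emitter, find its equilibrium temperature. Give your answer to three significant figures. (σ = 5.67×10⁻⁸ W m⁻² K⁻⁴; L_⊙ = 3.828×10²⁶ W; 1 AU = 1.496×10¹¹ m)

d = 0.0963 AU = 1.44×10¹⁰ m.
L = 0.350 × 3.828×10²⁶ = 1.34×10²⁶ W.
Flux: S = L/(4πd²) = 1.34×10²⁶/(4π×(1.44×10¹⁰)²) = 5.14×10⁴ W m⁻².
Energy balance: absorbed = emitted ⇒ πR²·S(1−A) = 4πR²·σT_eq⁴, so T_eq⁴ = S(1−A)/(4σ).
T_eq = [5.14×10⁴ × 0.91 / (4 × 5.67×10⁻⁸)]^(1/4) = (2.06×10¹¹)^(1/4) = 674 K.

T_eq ≈ 674 K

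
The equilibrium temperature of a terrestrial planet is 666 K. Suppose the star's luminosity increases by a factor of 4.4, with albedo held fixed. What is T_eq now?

T_eq ≈ 965 K

T_eq ∝ L^(1/4) · d^(−1/2).
T′ = 666 × 4.4^(1/4) = 965 K.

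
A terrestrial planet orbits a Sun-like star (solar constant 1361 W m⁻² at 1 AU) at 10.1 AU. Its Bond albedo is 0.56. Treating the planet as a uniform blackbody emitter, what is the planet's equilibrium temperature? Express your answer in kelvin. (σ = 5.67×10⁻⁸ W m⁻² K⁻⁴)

T_eq ≈ 71.3 K

Flux at 10.1 AU: S = 1361/10.1² = 13.3 W m⁻².
Energy balance: absorbed = emitted ⇒ πR²·S(1−A) = 4πR²·σT_eq⁴, so T_eq⁴ = S(1−A)/(4σ).
T_eq = [13.3 × 0.44 / (4 × 5.67×10⁻⁸)]^(1/4) = (2.59×10⁷)^(1/4) = 71.3 K.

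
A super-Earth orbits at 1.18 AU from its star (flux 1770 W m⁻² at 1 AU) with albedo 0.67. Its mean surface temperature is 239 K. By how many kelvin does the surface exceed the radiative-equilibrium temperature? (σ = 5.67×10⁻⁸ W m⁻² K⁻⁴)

ΔT ≈ 31.6 K

S = 1770/1.18² = 1271 W m⁻².
T_eq = [S(1−A)/(4σ)]^(1/4) = [1271×0.33/(4×5.67×10⁻⁸)]^(1/4) = 207.4 K.
ΔT = T_surf − T_eq = 239 − 207.4.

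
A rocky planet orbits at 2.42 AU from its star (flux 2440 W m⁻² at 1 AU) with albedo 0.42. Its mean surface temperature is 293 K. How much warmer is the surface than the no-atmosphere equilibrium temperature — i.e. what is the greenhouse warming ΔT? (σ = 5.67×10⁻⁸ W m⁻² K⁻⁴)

ΔT ≈ 112.3 K

S = 2440/2.42² = 416.6 W m⁻².
T_eq = [S(1−A)/(4σ)]^(1/4) = [416.6×0.58/(4×5.67×10⁻⁸)]^(1/4) = 180.7 K.
ΔT = T_surf − T_eq = 293 − 180.7.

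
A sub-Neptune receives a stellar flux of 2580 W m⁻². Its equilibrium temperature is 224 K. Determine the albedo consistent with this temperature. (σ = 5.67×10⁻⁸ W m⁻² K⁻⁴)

From T_eq⁴ = S(1−A)/(4σ): 1−A = 4σT_eq⁴/S.
1−A = 4 × 5.67×10⁻⁸ × (224)⁴ / 2580 = 0.221.

A ≈ 0.78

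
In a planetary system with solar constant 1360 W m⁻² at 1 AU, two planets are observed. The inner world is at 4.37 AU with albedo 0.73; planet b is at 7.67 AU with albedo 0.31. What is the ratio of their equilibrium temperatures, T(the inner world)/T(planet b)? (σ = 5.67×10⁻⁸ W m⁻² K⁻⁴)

T₁/T₂ ≈ 1.048

T_eq = [S₀(1−A)/(4σd²)]^(1/4), so T ∝ (1−A)^(1/4) / √d.
T₁ = [1360×0.27/(4×5.67×10⁻⁸×4.37²)]^(1/4) = 95.96 K.
T₂ = [1360×0.69/(4×5.67×10⁻⁸×7.67²)]^(1/4) = 91.58 K.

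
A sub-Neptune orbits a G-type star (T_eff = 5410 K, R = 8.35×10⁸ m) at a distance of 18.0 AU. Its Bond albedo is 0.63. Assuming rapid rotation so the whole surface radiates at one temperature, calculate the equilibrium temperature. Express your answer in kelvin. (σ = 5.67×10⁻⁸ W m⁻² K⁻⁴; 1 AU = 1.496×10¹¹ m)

T_eq ≈ 52.5 K

d = 18.0 AU = 2.69×10¹² m.
L = 4πR_⋆²σT_⋆⁴ = 4π(8.35×10⁸)² × 5.67×10⁻⁸ × (5410)⁴ = 4.26×10²⁶ W.
S = L/(4πd²) = 4.67 W m⁻².
Energy balance: absorbed = emitted ⇒ πR²·S(1−A) = 4πR²·σT_eq⁴, so T_eq⁴ = S(1−A)/(4σ).
T_eq = [4.67 × 0.37 / (4 × 5.67×10⁻⁸)]^(1/4) = (7.62×10⁶)^(1/4) = 52.5 K.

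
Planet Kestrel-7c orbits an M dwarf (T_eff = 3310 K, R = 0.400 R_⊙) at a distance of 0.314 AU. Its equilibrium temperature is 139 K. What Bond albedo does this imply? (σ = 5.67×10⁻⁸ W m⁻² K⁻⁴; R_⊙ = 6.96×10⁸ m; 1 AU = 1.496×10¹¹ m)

A ≈ 0.65

R_⋆ = 0.400 × 6.96×10⁸ = 2.78×10⁸ m.
d = 0.314 AU = 4.70×10¹⁰ m.
L = 4πR_⋆²σT_⋆⁴ = 4π(2.78×10⁸)² × 5.67×10⁻⁸ × (3310)⁴ = 6.63×10²⁴ W.
S = L/(4πd²) = 239 W m⁻².
From T_eq⁴ = S(1−A)/(4σ): 1−A = 4σT_eq⁴/S.
1−A = 4 × 5.67×10⁻⁸ × (139)⁴ / 239 = 0.354.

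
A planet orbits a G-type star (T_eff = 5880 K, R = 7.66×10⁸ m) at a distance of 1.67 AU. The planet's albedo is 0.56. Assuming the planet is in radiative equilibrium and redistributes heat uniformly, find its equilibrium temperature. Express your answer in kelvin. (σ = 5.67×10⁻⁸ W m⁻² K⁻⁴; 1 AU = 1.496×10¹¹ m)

T_eq ≈ 188 K

d = 1.67 AU = 2.50×10¹¹ m.
L = 4πR_⋆²σT_⋆⁴ = 4π(7.66×10⁸)² × 5.67×10⁻⁸ × (5880)⁴ = 5.00×10²⁶ W.
S = L/(4πd²) = 637 W m⁻².
Energy balance: absorbed = emitted ⇒ πR²·S(1−A) = 4πR²·σT_eq⁴, so T_eq⁴ = S(1−A)/(4σ).
T_eq = [637 × 0.44 / (4 × 5.67×10⁻⁸)]^(1/4) = (1.24×10⁹)^(1/4) = 188 K.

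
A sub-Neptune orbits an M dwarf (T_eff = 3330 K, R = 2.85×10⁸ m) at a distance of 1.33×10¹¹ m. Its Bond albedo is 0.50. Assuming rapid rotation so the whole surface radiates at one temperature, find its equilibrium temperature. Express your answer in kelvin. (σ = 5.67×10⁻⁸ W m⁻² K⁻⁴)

L = 4πR_⋆²σT_⋆⁴ = 4π(2.85×10⁸)² × 5.67×10⁻⁸ × (3330)⁴ = 7.12×10²⁴ W.
S = L/(4πd²) = 32.0 W m⁻².
Energy balance: absorbed = emitted ⇒ πR²·S(1−A) = 4πR²·σT_eq⁴, so T_eq⁴ = S(1−A)/(4σ).
T_eq = [32.0 × 0.50 / (4 × 5.67×10⁻⁸)]^(1/4) = (7.06×10⁷)^(1/4) = 91.7 K.

T_eq ≈ 91.7 K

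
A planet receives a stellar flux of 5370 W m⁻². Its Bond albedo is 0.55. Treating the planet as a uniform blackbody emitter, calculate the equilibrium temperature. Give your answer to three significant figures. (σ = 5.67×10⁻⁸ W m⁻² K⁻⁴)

T_eq ≈ 321 K

Energy balance: absorbed = emitted ⇒ πR²·S(1−A) = 4πR²·σT_eq⁴, so T_eq⁴ = S(1−A)/(4σ).
T_eq = [5370 × 0.45 / (4 × 5.67×10⁻⁸)]^(1/4) = (1.07×10¹⁰)^(1/4) = 321 K.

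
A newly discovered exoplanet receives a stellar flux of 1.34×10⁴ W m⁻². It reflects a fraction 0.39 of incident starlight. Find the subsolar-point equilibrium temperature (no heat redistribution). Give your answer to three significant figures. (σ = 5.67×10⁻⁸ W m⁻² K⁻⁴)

At the subsolar point the surface absorbs S(1−A) and emits σT⁴ per unit area — no factor of 4, since only the local patch is in balance.
T = [1.34×10⁴ × 0.61 / 5.67×10⁻⁸]^(1/4) = (1.44×10¹¹)^(1/4) = 616 K.

T_ss ≈ 616 K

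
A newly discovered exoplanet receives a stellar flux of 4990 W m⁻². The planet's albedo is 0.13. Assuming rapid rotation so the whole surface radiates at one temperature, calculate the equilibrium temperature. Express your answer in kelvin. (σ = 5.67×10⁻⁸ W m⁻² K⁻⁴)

T_eq ≈ 372 K

Energy balance: absorbed = emitted ⇒ πR²·S(1−A) = 4πR²·σT_eq⁴, so T_eq⁴ = S(1−A)/(4σ).
T_eq = [4990 × 0.87 / (4 × 5.67×10⁻⁸)]^(1/4) = (1.91×10¹⁰)^(1/4) = 372 K.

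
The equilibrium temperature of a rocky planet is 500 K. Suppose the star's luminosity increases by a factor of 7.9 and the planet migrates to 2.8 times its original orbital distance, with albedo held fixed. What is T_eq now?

T_eq ∝ L^(1/4) · d^(−1/2).
T′ = 500 × 7.9^(1/4) / 2.8^(1/2) = 501 K.

T_eq ≈ 501 K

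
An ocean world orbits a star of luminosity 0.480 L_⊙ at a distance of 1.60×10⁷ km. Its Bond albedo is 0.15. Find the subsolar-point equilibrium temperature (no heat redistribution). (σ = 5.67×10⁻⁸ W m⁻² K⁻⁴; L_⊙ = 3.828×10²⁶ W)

T_ss ≈ 962 K

d = 1.60×10⁷ km = 1.60×10¹⁰ m.
L = 0.480 × 3.828×10²⁶ = 1.84×10²⁶ W.
Flux: S = L/(4πd²) = 1.84×10²⁶/(4π×(1.60×10¹⁰)²) = 5.71×10⁴ W m⁻².
At the subsolar point the surface absorbs S(1−A) and emits σT⁴ per unit area — no factor of 4, since only the local patch is in balance.
T = [5.71×10⁴ × 0.85 / 5.67×10⁻⁸]^(1/4) = (8.56×10¹¹)^(1/4) = 962 K.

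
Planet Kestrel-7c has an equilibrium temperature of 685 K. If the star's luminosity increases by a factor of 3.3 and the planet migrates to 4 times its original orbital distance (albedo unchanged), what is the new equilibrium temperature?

T_eq ≈ 462 K

T_eq ∝ L^(1/4) · d^(−1/2).
T′ = 685 × 3.3^(1/4) / 4^(1/2) = 462 K.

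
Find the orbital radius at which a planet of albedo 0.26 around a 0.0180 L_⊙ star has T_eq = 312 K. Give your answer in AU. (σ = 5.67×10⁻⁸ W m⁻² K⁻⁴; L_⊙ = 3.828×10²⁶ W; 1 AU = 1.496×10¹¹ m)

L = 0.0180 × 3.828×10²⁶ = 6.89×10²⁴ W.
From T_eq⁴ = L(1−A)/(16πσd²): d = √[L(1−A)/(16πσT_eq⁴)].
d = √[6.89×10²⁴ × 0.74 / (16π × 5.67×10⁻⁸ × (312)⁴)] = 1.37×10¹⁰ m = 0.0918 AU.

d ≈ 0.0918 AU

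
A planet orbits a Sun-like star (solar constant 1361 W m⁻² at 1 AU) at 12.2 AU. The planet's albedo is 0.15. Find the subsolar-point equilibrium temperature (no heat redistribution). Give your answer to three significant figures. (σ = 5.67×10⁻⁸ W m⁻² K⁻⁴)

Flux at 12.2 AU: S = 1361/12.2² = 9.14 W m⁻².
At the subsolar point the surface absorbs S(1−A) and emits σT⁴ per unit area — no factor of 4, since only the local patch is in balance.
T = [9.14 × 0.85 / 5.67×10⁻⁸]^(1/4) = (1.37×10⁸)^(1/4) = 108 K.

T_ss ≈ 108 K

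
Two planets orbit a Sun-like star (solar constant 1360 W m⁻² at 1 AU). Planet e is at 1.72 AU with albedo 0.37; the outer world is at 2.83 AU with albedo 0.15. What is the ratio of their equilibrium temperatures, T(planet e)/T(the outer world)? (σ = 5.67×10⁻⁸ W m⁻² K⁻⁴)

T₁/T₂ ≈ 1.190

T_eq = [S₀(1−A)/(4σd²)]^(1/4), so T ∝ (1−A)^(1/4) / √d.
T₁ = [1360×0.63/(4×5.67×10⁻⁸×1.72²)]^(1/4) = 189.04 K.
T₂ = [1360×0.85/(4×5.67×10⁻⁸×2.83²)]^(1/4) = 158.83 K.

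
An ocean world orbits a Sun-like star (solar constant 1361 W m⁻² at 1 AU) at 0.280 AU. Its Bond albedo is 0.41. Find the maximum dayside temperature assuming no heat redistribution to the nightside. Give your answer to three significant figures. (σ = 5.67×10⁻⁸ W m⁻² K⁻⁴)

T_ss ≈ 652 K

Flux at 0.280 AU: S = 1361/0.280² = 1.74×10⁴ W m⁻².
With no redistribution each surface element balances locally: S(1−A) = σT⁴.
T = [1.74×10⁴ × 0.59 / 5.67×10⁻⁸]^(1/4) = (1.81×10¹¹)^(1/4) = 652 K.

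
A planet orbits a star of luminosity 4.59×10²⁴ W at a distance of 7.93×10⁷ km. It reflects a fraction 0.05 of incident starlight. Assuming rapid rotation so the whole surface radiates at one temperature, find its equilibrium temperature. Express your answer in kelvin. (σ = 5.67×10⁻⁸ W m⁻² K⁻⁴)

T_eq ≈ 125 K

d = 7.93×10⁷ km = 7.93×10¹⁰ m.
Flux: S = L/(4πd²) = 4.59×10²⁴/(4π×(7.93×10¹⁰)²) = 58.1 W m⁻².
Energy balance: absorbed = emitted ⇒ πR²·S(1−A) = 4πR²·σT_eq⁴, so T_eq⁴ = S(1−A)/(4σ).
T_eq = [58.1 × 0.95 / (4 × 5.67×10⁻⁸)]^(1/4) = (2.43×10⁸)^(1/4) = 125 K.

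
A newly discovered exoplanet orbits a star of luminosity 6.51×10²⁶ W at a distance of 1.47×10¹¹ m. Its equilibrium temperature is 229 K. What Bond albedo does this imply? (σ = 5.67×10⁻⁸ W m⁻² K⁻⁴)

Flux: S = L/(4πd²) = 6.51×10²⁶/(4π×(1.47×10¹¹)²) = 2400 W m⁻².
From T_eq⁴ = S(1−A)/(4σ): 1−A = 4σT_eq⁴/S.
1−A = 4 × 5.67×10⁻⁸ × (229)⁴ / 2400 = 0.260.

A ≈ 0.74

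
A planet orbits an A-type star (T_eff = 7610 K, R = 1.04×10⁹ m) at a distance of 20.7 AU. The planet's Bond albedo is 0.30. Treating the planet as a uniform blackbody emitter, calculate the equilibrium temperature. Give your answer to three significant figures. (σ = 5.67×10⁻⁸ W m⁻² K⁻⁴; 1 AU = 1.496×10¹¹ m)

d = 20.7 AU = 3.10×10¹² m.
L = 4πR_⋆²σT_⋆⁴ = 4π(1.04×10⁹)² × 5.67×10⁻⁸ × (7610)⁴ = 2.58×10²⁷ W.
S = L/(4πd²) = 21.4 W m⁻².
Energy balance: absorbed = emitted ⇒ πR²·S(1−A) = 4πR²·σT_eq⁴, so T_eq⁴ = S(1−A)/(4σ).
T_eq = [21.4 × 0.70 / (4 × 5.67×10⁻⁸)]^(1/4) = (6.62×10⁷)^(1/4) = 90.2 K.

T_eq ≈ 90.2 K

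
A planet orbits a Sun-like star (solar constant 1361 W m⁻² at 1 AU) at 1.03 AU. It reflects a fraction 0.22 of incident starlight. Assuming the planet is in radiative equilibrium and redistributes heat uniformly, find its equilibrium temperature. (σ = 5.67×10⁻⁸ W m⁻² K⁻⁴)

T_eq ≈ 258 K

Flux at 1.03 AU: S = 1361/1.03² = 1280 W m⁻².
Energy balance: absorbed = emitted ⇒ πR²·S(1−A) = 4πR²·σT_eq⁴, so T_eq⁴ = S(1−A)/(4σ).
T_eq = [1280 × 0.78 / (4 × 5.67×10⁻⁸)]^(1/4) = (4.41×10⁹)^(1/4) = 258 K.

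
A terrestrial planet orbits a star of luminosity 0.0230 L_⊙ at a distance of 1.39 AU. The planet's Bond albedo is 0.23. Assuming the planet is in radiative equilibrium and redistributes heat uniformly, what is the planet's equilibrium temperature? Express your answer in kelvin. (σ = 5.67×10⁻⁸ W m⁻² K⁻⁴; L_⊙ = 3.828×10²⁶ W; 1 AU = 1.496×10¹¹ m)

T_eq ≈ 86.1 K

d = 1.39 AU = 2.08×10¹¹ m.
L = 0.0230 × 3.828×10²⁶ = 8.80×10²⁴ W.
Flux: S = L/(4πd²) = 8.80×10²⁴/(4π×(2.08×10¹¹)²) = 16.2 W m⁻².
Energy balance: absorbed = emitted ⇒ πR²·S(1−A) = 4πR²·σT_eq⁴, so T_eq⁴ = S(1−A)/(4σ).
T_eq = [16.2 × 0.77 / (4 × 5.67×10⁻⁸)]^(1/4) = (5.50×10⁷)^(1/4) = 86.1 K.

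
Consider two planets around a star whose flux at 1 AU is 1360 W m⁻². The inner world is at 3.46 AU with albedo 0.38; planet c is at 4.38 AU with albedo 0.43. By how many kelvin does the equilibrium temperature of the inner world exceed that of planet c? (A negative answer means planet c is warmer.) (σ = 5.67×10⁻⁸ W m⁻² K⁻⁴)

T_eq = [S₀(1−A)/(4σd²)]^(1/4), so T ∝ (1−A)^(1/4) / √d.
T₁ = [1360×0.62/(4×5.67×10⁻⁸×3.46²)]^(1/4) = 132.75 K.
T₂ = [1360×0.57/(4×5.67×10⁻⁸×4.38²)]^(1/4) = 115.53 K.

ΔT ≈ 17.2 K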